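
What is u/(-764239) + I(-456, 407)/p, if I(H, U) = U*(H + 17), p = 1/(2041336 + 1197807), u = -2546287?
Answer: -442301332115989834/764239 ≈ -5.7875e+11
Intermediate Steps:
p = 1/3239143 ≈ 3.0872e-7
I(H, U) = U*(17 + H)
u/(-764239) + I(-456, 407)/p = -2546287/(-764239) + (407*(17 - 456))/(1/3239143) = -2546287*(-1/764239) + (407*(-439))*3239143 = 2546287/764239 - 178673*3239143 = 2546287/764239 - 578747397239 = -442301332115989834/764239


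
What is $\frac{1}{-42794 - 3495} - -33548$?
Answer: $\frac{1552903371}{46289} \approx 33548.0$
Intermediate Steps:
$\frac{1}{-42794 - 3495} - -33548 = \frac{1}{-46289} + 33548 = - \frac{1}{46289} + 33548 = \frac{1552903371}{46289}$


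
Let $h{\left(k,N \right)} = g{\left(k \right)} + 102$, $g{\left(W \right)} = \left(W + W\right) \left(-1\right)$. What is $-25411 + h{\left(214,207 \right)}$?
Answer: $-25737$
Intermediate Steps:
$g{\left(W \right)} = - 2 W$ ($g{\left(W \right)} = 2 W \left(-1\right) = - 2 W$)
$h{\left(k,N \right)} = 102 - 2 k$ ($h{\left(k,N \right)} = - 2 k + 102 = 102 - 2 k$)
$-25411 + h{\left(214,207 \right)} = -25411 + \left(102 - 428\right) = -25411 - 326 = -25737$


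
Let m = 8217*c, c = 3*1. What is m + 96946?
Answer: 121597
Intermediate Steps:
c = 3
m = 24651 (m = 8217*3 = 24651)
m + 96946 = 24651 + 96946 = 121597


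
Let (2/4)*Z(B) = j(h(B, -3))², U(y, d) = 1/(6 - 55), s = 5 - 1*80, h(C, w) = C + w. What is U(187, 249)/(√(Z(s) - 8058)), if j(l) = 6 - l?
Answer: -√6054/296646 ≈ -0.00026229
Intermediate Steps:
s = -75 (s = 5 - 80 = -75)
U(y, d) = -1/49 (U(y, d) = 1/(-49) = -1/49)
Z(B) = 2*(9 - B)² (Z(B) = 2*(6 - (B - 3))² = 2*(6 - (-3 + B))² = 2*(6 + (3 - B))² = 2*(9 - B)²)
U(187, 249)/(√(Z(s) - 8058)) = -1/(49*√(2*(-9 - 75)² - 8058)) = -1/(49*√(2*(-84)² - 8058)) = -1/(49*√(2*7056 - 8058)) = -1/(49*√(14112 - 8058)) = -√6054/6054/49 = -√6054/296646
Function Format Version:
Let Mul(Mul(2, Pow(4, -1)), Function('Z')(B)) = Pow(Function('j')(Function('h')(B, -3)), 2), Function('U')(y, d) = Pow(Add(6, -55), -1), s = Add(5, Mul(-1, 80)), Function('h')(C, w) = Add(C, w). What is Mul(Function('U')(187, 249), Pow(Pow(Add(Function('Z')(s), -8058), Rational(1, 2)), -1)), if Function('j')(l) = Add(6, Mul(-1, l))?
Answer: Mul(Rational(-1, 296646), Pow(6054, Rational(1, 2))) ≈ -0.00026229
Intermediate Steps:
s = -75 (s = Add(5, -80) = -75)
Function('U')(y, d) = Rational(-1, 49) (Function('U')(y, d) = Pow(-49, -1) = Rational(-1, 49))
Function('Z')(B) = Mul(2, Pow(Add(9, Mul(-1, B)), 2)) (Function('Z')(B) = Mul(2, Pow(Add(6, Mul(-1, Add(B, -3))), 2)) = Mul(2, Pow(Add(6, Mul(-1, Add(-3, B))), 2)) = Mul(2, Pow(Add(6, Add(3, Mul(-1, B))), 2)) = Mul(2, Pow(Add(9, Mul(-1, B)), 2)))
Mul(Function('U')(187, 249), Pow(Pow(Add(Function('Z')(s), -8058), Rational(1, 2)), -1)) = Mul(Rational(-1, 49), Pow(Pow(Add(Mul(2, Pow(Add(-9, -75), 2)), -8058), Rational(1, 2)), -1)) = Mul(Rational(-1, 49), Pow(Pow(Add(Mul(2, Pow(-84, 2)), -8058), Rational(1, 2)), -1)) = Mul(Rational(-1, 49), Pow(Pow(Add(Mul(2, 7056), -8058), Rational(1, 2)), -1)) = Mul(Rational(-1, 49), Pow(Pow(Add(14112, -8058), Rational(1, 2)), -1)) = Mul(Rational(-1, 49), Pow(Pow(6054, Rational(1, 2)), -1)) = Mul(Rational(-1, 49), Mul(Rational(1, 6054), Pow(6054, Rational(1, 2)))) = Mul(Rational(-1, 296646), Pow(6054, Rational(1, 2)))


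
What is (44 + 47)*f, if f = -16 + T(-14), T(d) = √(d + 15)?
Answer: -1365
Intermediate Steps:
T(d) = √(15 + d)
f = -15 (f = -16 + √(15 - 14) = -16 + √1 = -16 + 1 = -15)
(44 + 47)*f = (44 + 47)*(-15) = 91*(-15) = -1365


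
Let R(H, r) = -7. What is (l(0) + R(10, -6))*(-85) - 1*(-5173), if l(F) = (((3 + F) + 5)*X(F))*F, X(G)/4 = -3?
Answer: 5768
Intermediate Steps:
X(G) = -12 (X(G) = 4*(-3) = -12)
l(F) = F*(-96 - 12*F) (l(F) = (((3 + F) + 5)*(-12))*F = ((8 + F)*(-12))*F = (-96 - 12*F)*F = F*(-96 - 12*F))
(l(0) + R(10, -6))*(-85) - 1*(-5173) = (-12*0*(8 + 0) - 7)*(-85) - 1*(-5173) = (-12*0*8 - 7)*(-85) + 5173 = (0 - 7)*(-85) + 5173 = -7*(-85) + 5173 = 595 + 5173 = 5768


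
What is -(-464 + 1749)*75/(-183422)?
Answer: 96375/183422 ≈ 0.52543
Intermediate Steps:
-(-464 + 1749)*75/(-183422) = -1285*75*(-1/183422) = -1*96375*(-1/183422) = -96375*(-1/183422) = 96375/183422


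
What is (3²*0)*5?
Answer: 0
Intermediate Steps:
(3²*0)*5 = (9*0)*5 = 0*5 = 0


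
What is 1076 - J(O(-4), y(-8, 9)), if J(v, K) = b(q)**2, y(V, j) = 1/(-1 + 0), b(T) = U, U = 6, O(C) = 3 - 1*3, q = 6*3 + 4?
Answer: 1040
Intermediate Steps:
q = 22 (q = 18 + 4 = 22)
O(C) = 0 (O(C) = 3 - 3 = 0)
b(T) = 6
y(V, j) = -1 (y(V, j) = 1/(-1) = -1)
J(v, K) = 36 (J(v, K) = 6**2 = 36)
1076 - J(O(-4), y(-8, 9)) = 1076 - 1*36 = 1076 - 36 = 1040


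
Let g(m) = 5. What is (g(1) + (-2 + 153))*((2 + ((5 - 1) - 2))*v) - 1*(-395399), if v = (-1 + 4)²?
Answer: 401015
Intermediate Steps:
v = 9 (v = 3² = 9)
(g(1) + (-2 + 153))*((2 + ((5 - 1) - 2))*v) - 1*(-395399) = (5 + (-2 + 153))*((2 + ((5 - 1) - 2))*9) - 1*(-395399) = (5 + 151)*((2 + (4 - 2))*9) + 395399 = 156*((2 + 2)*9) + 395399 = 156*(4*9) + 395399 = 156*36 + 395399 = 5616 + 395399 = 401015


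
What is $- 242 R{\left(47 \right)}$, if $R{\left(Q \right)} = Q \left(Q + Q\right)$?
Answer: $-1069156$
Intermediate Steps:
$R{\left(Q \right)} = 2 Q^{2}$ ($R{\left(Q \right)} = Q 2 Q = 2 Q^{2}$)
$- 242 R{\left(47 \right)} = - 242 \cdot 2 \cdot 47^{2} = - 242 \cdot 2 \cdot 2209 = \left(-242\right) 4418 = -1069156$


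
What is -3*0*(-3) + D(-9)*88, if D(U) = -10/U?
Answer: 880/9 ≈ 97.778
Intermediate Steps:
-3*0*(-3) + D(-9)*88 = -3*0*(-3) - 10/(-9)*88 = 0*(-3) - 10*(-⅑)*88 = 0 + (10/9)*88 = 0 + 880/9 = 880/9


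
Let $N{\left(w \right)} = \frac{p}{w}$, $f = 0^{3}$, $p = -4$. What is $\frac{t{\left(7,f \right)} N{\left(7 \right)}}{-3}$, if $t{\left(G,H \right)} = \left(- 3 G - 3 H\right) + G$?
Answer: $- \frac{8}{3} \approx -2.6667$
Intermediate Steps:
$f = 0$
$N{\left(w \right)} = - \frac{4}{w}$
$t{\left(G,H \right)} = - 3 H - 2 G$
$\frac{t{\left(7,f \right)} N{\left(7 \right)}}{-3} = \frac{\left(\left(-3\right) 0 - 14\right) \left(- \frac{4}{7}\right)}{-3} = \left(0 - 14\right) \left(\left(-4\right) \frac{1}{7}\right) \left(- \frac{1}{3}\right) = \left(-14\right) \left(- \frac{4}{7}\right) \left(- \frac{1}{3}\right) = 8 \left(- \frac{1}{3}\right) = - \frac{8}{3}$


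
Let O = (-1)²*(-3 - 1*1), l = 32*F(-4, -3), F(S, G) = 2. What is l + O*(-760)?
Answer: 3104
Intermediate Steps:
l = 64 (l = 32*2 = 64)
O = -4 (O = 1*(-3 - 1) = 1*(-4) = -4)
l + O*(-760) = 64 - 4*(-760) = 64 + 3040 = 3104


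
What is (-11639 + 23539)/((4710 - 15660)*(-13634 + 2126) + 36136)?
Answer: 2975/31512184 ≈ 9.4408e-5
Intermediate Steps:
(-11639 + 23539)/((4710 - 15660)*(-13634 + 2126) + 36136) = 11900/(-10950*(-11508) + 36136) = 11900/(126012600 + 36136) = 11900/126048736 = 11900*(1/126048736) = 2975/31512184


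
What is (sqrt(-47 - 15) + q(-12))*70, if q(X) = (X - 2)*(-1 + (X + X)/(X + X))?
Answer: 70*I*sqrt(62) ≈ 551.18*I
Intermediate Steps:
q(X) = 0 (q(X) = (-2 + X)*(-1 + (2*X)/((2*X))) = (-2 + X)*(-1 + (2*X)*(1/(2*X))) = (-2 + X)*(-1 + 1) = (-2 + X)*0 = 0)
(sqrt(-47 - 15) + q(-12))*70 = (sqrt(-47 - 15) + 0)*70 = (sqrt(-62) + 0)*70 = (I*sqrt(62) + 0)*70 = (I*sqrt(62))*70 = 70*I*sqrt(62)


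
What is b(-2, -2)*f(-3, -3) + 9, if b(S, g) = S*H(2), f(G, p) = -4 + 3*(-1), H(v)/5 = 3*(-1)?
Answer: -201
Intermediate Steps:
H(v) = -15 (H(v) = 5*(3*(-1)) = 5*(-3) = -15)
f(G, p) = -7 (f(G, p) = -4 - 3 = -7)
b(S, g) = -15*S (b(S, g) = S*(-15) = -15*S)
b(-2, -2)*f(-3, -3) + 9 = -15*(-2)*(-7) + 9 = 30*(-7) + 9 = -210 + 9 = -201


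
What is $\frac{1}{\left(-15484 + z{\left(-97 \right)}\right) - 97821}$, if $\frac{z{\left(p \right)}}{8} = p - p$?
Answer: $- \frac{1}{113305} \approx -8.8257 \cdot 10^{-6}$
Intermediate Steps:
$z{\left(p \right)} = 0$ ($z{\left(p \right)} = 8 \left(p - p\right) = 8 \cdot 0 = 0$)
$\frac{1}{\left(-15484 + z{\left(-97 \right)}\right) - 97821} = \frac{1}{\left(-15484 + 0\right) - 97821} = \frac{1}{-15484 - 97821} = \frac{1}{-113305} = - \frac{1}{113305}$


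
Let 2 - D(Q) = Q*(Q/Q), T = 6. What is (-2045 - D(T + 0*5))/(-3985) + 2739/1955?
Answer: 2981014/1558135 ≈ 1.9132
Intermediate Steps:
D(Q) = 2 - Q (D(Q) = 2 - Q*Q/Q = 2 - Q)
(-2045 - D(T + 0*5))/(-3985) + 2739/1955 = (-2045 - (2 - (6 + 0*5)))/(-3985) + 2739/1955 = (-2045 - (2 - (6 + 0)))*(-1/3985) + 2739*(1/1955) = (-2045 - (2 - 1*6))*(-1/3985) + 2739/1955 = (-2045 - (2 - 6))*(-1/3985) + 2739/1955 = (-2045 - 1*(-4))*(-1/3985) + 2739/1955 = (-2045 + 4)*(-1/3985) + 2739/1955 = -2041*(-1/3985) + 2739/1955 = 2041/3985 + 2739/1955 = 2981014/1558135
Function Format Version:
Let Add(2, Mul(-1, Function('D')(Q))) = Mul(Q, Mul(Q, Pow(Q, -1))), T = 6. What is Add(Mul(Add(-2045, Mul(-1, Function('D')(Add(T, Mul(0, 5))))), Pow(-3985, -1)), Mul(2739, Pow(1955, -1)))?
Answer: Rational(2981014, 1558135) ≈ 1.9132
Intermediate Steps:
Function('D')(Q) = Add(2, Mul(-1, Q)) (Function('D')(Q) = Add(2, Mul(-1, Mul(Q, Mul(Q, Pow(Q, -1))))) = Add(2, Mul(-1, Mul(Q, 1))) = Add(2, Mul(-1, Q)))
Add(Mul(Add(-2045, Mul(-1, Function('D')(Add(T, Mul(0, 5))))), Pow(-3985, -1)), Mul(2739, Pow(1955, -1))) = Add(Mul(Add(-2045, Mul(-1, Add(2, Mul(-1, Add(6, Mul(0, 5)))))), Pow(-3985, -1)), Mul(2739, Pow(1955, -1))) = Add(Mul(Add(-2045, Mul(-1, Add(2, Mul(-1, Add(6, 0))))), Rational(-1, 3985)), Mul(2739, Rational(1, 1955))) = Add(Mul(Add(-2045, Mul(-1, Add(2, Mul(-1, 6)))), Rational(-1, 3985)), Rational(2739, 1955)) = Add(Mul(Add(-2045, Mul(-1, Add(2, -6))), Rational(-1, 3985)), Rational(2739, 1955)) = Add(Mul(Add(-2045, Mul(-1, -4)), Rational(-1, 3985)), Rational(2739, 1955)) = Add(Mul(Add(-2045, 4), Rational(-1, 3985)), Rational(2739, 1955)) = Add(Mul(-2041, Rational(-1, 3985)), Rational(2739, 1955)) = Add(Rational(2041, 3985), Rational(2739, 1955)) = Rational(2981014, 1558135)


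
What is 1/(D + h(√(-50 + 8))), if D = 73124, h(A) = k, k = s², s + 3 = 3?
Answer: 1/73124 ≈ 1.3675e-5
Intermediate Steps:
s = 0 (s = -3 + 3 = 0)
k = 0 (k = 0² = 0)
h(A) = 0
1/(D + h(√(-50 + 8))) = 1/(73124 + 0) = 1/73124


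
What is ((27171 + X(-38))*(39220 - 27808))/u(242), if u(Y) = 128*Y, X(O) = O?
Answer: 77410449/7744 ≈ 9996.2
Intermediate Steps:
((27171 + X(-38))*(39220 - 27808))/u(242) = ((27171 - 38)*(39220 - 27808))/((128*242)) = (27133*11412)/30976 = 309641796*(1/30976) = 77410449/7744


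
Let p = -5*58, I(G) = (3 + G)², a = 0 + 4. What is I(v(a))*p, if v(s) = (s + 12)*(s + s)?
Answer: -4976690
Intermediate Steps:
a = 4
v(s) = 2*s*(12 + s) (v(s) = (12 + s)*(2*s) = 2*s*(12 + s))
p = -290
I(v(a))*p = (3 + 2*4*(12 + 4))²*(-290) = (3 + 2*4*16)²*(-290) = (3 + 128)²*(-290) = 131²*(-290) = 17161*(-290) = -4976690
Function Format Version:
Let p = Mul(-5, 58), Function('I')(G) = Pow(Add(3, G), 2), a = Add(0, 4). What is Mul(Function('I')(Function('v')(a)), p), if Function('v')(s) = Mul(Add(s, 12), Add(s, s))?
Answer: -4976690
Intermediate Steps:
a = 4
Function('v')(s) = Mul(2, s, Add(12, s)) (Function('v')(s) = Mul(Add(12, s), Mul(2, s)) = Mul(2, s, Add(12, s)))
p = -290
Mul(Function('I')(Function('v')(a)), p) = Mul(Pow(Add(3, Mul(2, 4, Add(12, 4))), 2), -290) = Mul(Pow(Add(3, Mul(2, 4, 16)), 2), -290) = Mul(Pow(Add(3, 128), 2), -290) = Mul(Pow(131, 2), -290) = Mul(17161, -290) = -4976690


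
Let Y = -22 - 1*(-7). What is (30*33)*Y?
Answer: -14850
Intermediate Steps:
Y = -15 (Y = -22 + 7 = -15)
(30*33)*Y = (30*33)*(-15) = 990*(-15) = -14850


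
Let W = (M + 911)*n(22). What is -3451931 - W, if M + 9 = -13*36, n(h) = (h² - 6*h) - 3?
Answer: -3603397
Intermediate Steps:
n(h) = -3 + h² - 6*h
M = -477 (M = -9 - 13*36 = -9 - 468 = -477)
W = 151466 (W = (-477 + 911)*(-3 + 22² - 6*22) = 434*(-3 + 484 - 132) = 434*349 = 151466)
-3451931 - W = -3451931 - 1*151466 = -3451931 - 151466 = -3603397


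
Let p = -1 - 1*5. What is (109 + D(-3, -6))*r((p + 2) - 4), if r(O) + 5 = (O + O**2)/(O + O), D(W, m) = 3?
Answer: -952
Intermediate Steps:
p = -6 (p = -1 - 5 = -6)
r(O) = -5 + (O + O**2)/(2*O) (r(O) = -5 + (O + O**2)/(O + O) = -5 + (O + O**2)/((2*O)) = -5 + (O + O**2)*(1/(2*O)) = -5 + (O + O**2)/(2*O))
(109 + D(-3, -6))*r((p + 2) - 4) = (109 + 3)*(-9/2 + ((-6 + 2) - 4)/2) = 112*(-9/2 + (-4 - 4)/2) = 112*(-9/2 + (1/2)*(-8)) = 112*(-9/2 - 4) = 112*(-17/2) = -952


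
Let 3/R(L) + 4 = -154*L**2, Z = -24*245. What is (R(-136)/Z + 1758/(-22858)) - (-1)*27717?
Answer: 1768513862040594149/63806283845920 ≈ 27717.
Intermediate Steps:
Z = -5880
R(L) = 3/(-4 - 154*L**2)
(R(-136)/Z + 1758/(-22858)) - (-1)*27717 = (-3/(4 + 154*(-136)**2)/(-5880) + 1758/(-22858)) - (-1)*27717 = (-3/(4 + 154*18496)*(-1/5880) + 1758*(-1/22858)) - 1*(-27717) = (-3/(4 + 2848384)*(-1/5880) - 879/11429) + 27717 = (-3/2848388*(-1/5880) - 879/11429) + 27717 = (1/5582840480 - 879/11429) + 27717 = -4907316770491/63806283845920 + 27717 = 1768513862040594149/63806283845920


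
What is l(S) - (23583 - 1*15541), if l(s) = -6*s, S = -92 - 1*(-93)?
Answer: -8048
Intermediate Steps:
S = 1 (S = -92 + 93 = 1)
l(S) - (23583 - 1*15541) = -6*1 - (23583 - 1*15541) = -6 - (23583 - 15541) = -6 - 1*8042 = -6 - 8042 = -8048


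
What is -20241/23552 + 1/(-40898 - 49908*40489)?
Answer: -37209476969923/43296161321984 ≈ -0.85942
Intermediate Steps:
-20241/23552 + 1/(-40898 - 49908*40489) = -20241*1/23552 + (1/40489)/(-90806) = -20241/23552 - 1/90806*1/40489 = -20241/23552 - 1/3676644134 = -37209476969923/43296161321984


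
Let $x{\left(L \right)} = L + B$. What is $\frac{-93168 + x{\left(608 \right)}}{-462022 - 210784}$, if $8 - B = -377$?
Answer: $\frac{92175}{672806} \approx 0.137$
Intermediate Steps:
$B = 385$ ($B = 8 - -377 = 8 + 377 = 385$)
$x{\left(L \right)} = 385 + L$ ($x{\left(L \right)} = L + 385 = 385 + L$)
$\frac{-93168 + x{\left(608 \right)}}{-462022 - 210784} = \frac{-93168 + \left(385 + 608\right)}{-462022 - 210784} = \frac{-93168 + 993}{-672806} = \left(-92175\right) \left(- \frac{1}{672806}\right) = \frac{92175}{672806}$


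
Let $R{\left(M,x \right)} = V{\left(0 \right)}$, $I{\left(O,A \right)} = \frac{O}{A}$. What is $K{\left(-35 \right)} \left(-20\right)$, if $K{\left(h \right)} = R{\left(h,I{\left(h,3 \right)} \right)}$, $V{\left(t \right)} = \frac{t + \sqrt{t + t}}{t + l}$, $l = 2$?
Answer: $0$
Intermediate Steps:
$V{\left(t \right)} = \frac{t + \sqrt{2} \sqrt{t}}{2 + t}$ ($V{\left(t \right)} = \frac{t + \sqrt{t + t}}{t + 2} = \frac{t + \sqrt{2 t}}{2 + t} = \frac{t + \sqrt{2} \sqrt{t}}{2 + t}$)
$R{\left(M,x \right)} = 0$ ($R{\left(M,x \right)} = \frac{0 + \sqrt{2} \sqrt{0}}{2 + 0} = \frac{0 + \sqrt{2} \cdot 0}{2} = \frac{0 + 0}{2} = \frac{1}{2} \cdot 0 = 0$)
$K{\left(h \right)} = 0$
$K{\left(-35 \right)} \left(-20\right) = 0 \left(-20\right) = 0$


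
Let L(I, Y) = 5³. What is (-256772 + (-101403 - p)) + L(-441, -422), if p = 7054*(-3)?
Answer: -336888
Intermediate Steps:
p = -21162
L(I, Y) = 125
(-256772 + (-101403 - p)) + L(-441, -422) = (-256772 + (-101403 - 1*(-21162))) + 125 = (-256772 + (-101403 + 21162)) + 125 = (-256772 - 80241) + 125 = -337013 + 125 = -336888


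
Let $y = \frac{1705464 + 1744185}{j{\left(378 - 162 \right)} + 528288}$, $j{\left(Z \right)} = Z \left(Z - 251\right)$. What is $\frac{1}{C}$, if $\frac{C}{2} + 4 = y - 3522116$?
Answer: $- \frac{86788}{611354351237} \approx -1.4196 \cdot 10^{-7}$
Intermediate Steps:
$j{\left(Z \right)} = Z \left(-251 + Z\right)$
$y = \frac{1149883}{173576}$ ($y = \frac{1705464 + 1744185}{\left(378 - 162\right) \left(-251 + \left(378 - 162\right)\right) + 528288} = \frac{3449649}{\left(378 - 162\right) \left(-251 + \left(378 - 162\right)\right) + 528288} = \frac{3449649}{216 \left(-251 + 216\right) + 528288} = \frac{3449649}{216 \left(-35\right) + 528288} = \frac{3449649}{-7560 + 528288} = \frac{3449649}{520728} = 3449649 \cdot \frac{1}{520728} = \frac{1149883}{173576} \approx 6.6247$)
$C = - \frac{611354351237}{86788}$ ($C = -8 + 2 \left(\frac{1149883}{173576} - 3522116\right) = -8 + 2 \left(- \frac{611353656933}{173576}\right) = -8 - \frac{611353656933}{86788} = - \frac{611354351237}{86788} \approx -7.0442 \cdot 10^{6}$)
$\frac{1}{C} = \frac{1}{- \frac{611354351237}{86788}} = - \frac{86788}{611354351237}$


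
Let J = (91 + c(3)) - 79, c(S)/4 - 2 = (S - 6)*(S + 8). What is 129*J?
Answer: -14448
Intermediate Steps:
c(S) = 8 + 4*(-6 + S)*(8 + S) (c(S) = 8 + 4*((S - 6)*(S + 8)) = 8 + 4*((-6 + S)*(8 + S)) = 8 + 4*(-6 + S)*(8 + S))
J = -112 (J = (91 + (-184 + 4*3² + 8*3)) - 79 = (91 + (-184 + 4*9 + 24)) - 79 = (91 + (-184 + 36 + 24)) - 79 = (91 - 124) - 79 = -33 - 79 = -112)
129*J = 129*(-112) = -14448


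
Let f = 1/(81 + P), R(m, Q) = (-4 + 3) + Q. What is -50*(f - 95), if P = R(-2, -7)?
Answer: 346700/73 ≈ 4749.3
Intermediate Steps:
R(m, Q) = -1 + Q
P = -8 (P = -1 - 7 = -8)
f = 1/73 (f = 1/(81 - 8) = 1/73 ≈ 0.013699)
-50*(f - 95) = -50*(1/73 - 95) = -50*(-6934/73) = 346700/73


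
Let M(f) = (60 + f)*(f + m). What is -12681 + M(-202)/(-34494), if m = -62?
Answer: -72909317/5749 ≈ -12682.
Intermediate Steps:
M(f) = (-62 + f)*(60 + f) (M(f) = (60 + f)*(f - 62) = (60 + f)*(-62 + f) = (-62 + f)*(60 + f))
-12681 + M(-202)/(-34494) = -12681 + (-3720 + (-202)² - 2*(-202))/(-34494) = -12681 + (-3720 + 40804 + 404)*(-1/34494) = -12681 + 37488*(-1/34494) = -12681 - 6248/5749 = -72909317/5749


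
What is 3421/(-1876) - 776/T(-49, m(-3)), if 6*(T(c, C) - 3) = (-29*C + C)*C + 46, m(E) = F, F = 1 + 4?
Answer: 546575/99428 ≈ 5.4972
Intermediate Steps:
F = 5
m(E) = 5
T(c, C) = 32/3 - 14*C²/3 (T(c, C) = 3 + ((-29*C + C)*C + 46)/6 = 3 + ((-28*C)*C + 46)/6 = 3 + (-28*C² + 46)/6 = 3 + (46 - 28*C²)/6 = 3 + (23/3 - 14*C²/3) = 32/3 - 14*C²/3)
3421/(-1876) - 776/T(-49, m(-3)) = 3421/(-1876) - 776/(32/3 - 14/3*5²) = 3421*(-1/1876) - 776/(32/3 - 14/3*25) = -3421/1876 - 776/(32/3 - 350/3) = -3421/1876 - 776/(-106) = -3421/1876 - 776*(-1/106) = -3421/1876 + 388/53 = 546575/99428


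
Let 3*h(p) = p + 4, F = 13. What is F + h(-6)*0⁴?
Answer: 13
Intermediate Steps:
h(p) = 4/3 + p/3 (h(p) = (p + 4)/3 = (4 + p)/3 = 4/3 + p/3)
F + h(-6)*0⁴ = 13 + (4/3 + (⅓)*(-6))*0⁴ = 13 + (4/3 - 2)*0 = 13 - ⅔*0 = 13 + 0 = 13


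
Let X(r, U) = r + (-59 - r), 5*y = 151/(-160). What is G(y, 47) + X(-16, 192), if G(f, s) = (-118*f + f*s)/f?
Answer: -130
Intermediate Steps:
y = -151/800 (y = (151/(-160))/5 = (151*(-1/160))/5 = (⅕)*(-151/160) = -151/800 ≈ -0.18875)
X(r, U) = -59
G(f, s) = (-118*f + f*s)/f
G(y, 47) + X(-16, 192) = (-118 + 47) - 59 = -71 - 59 = -130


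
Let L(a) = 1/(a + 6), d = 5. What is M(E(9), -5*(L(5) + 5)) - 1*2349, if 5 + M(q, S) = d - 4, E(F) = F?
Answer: -2353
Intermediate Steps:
L(a) = 1/(6 + a)
M(q, S) = -4 (M(q, S) = -5 + (5 - 4) = -5 + 1 = -4)
M(E(9), -5*(L(5) + 5)) - 1*2349 = -4 - 1*2349 = -4 - 2349 = -2353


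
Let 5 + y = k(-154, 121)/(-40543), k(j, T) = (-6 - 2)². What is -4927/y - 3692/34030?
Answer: 3398463137381/3450284685 ≈ 984.98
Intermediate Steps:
k(j, T) = 64 (k(j, T) = (-8)² = 64)
y = -202779/40543 (y = -5 + 64/(-40543) = -5 + 64*(-1/40543) = -5 - 64/40543 = -202779/40543 ≈ -5.0016)
-4927/y - 3692/34030 = -4927/(-202779/40543) - 3692/34030 = -4927*(-40543/202779) - 3692*1/34030 = 199755361/202779 - 1846/17015 = 3398463137381/3450284685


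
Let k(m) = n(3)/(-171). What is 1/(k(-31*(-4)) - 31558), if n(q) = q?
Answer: -57/1798807 ≈ -3.1688e-5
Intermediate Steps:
k(m) = -1/57 (k(m) = 3/(-171) = 3*(-1/171) = -1/57)
1/(k(-31*(-4)) - 31558) = 1/(-1/57 - 31558) = 1/(-1798807/57) = -57/1798807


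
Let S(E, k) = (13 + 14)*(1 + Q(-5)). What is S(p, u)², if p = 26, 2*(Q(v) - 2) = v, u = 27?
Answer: 729/4 ≈ 182.25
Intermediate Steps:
Q(v) = 2 + v/2
S(E, k) = 27/2 (S(E, k) = (13 + 14)*(1 + (2 + (½)*(-5))) = 27*(1 + (2 - 5/2)) = 27*(1 - ½) = 27*(½) = 27/2)
S(p, u)² = (27/2)² = 729/4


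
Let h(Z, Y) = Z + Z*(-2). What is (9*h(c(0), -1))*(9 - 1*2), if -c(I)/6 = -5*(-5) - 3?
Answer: 8316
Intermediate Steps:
c(I) = -132 (c(I) = -6*(-5*(-5) - 3) = -6*(25 - 3) = -6*22 = -132)
h(Z, Y) = -Z (h(Z, Y) = Z - 2*Z = -Z)
(9*h(c(0), -1))*(9 - 1*2) = (9*(-1*(-132)))*(9 - 1*2) = (9*132)*(9 - 2) = 1188*7 = 8316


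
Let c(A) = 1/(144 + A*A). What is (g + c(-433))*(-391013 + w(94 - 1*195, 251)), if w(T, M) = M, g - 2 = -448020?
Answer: 32848610919851466/187633 ≈ 1.7507e+11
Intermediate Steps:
g = -448018 (g = 2 - 448020 = -448018)
c(A) = 1/(144 + A**2)
(g + c(-433))*(-391013 + w(94 - 1*195, 251)) = (-448018 + 1/(144 + (-433)**2))*(-391013 + 251) = (-448018 + 1/(144 + 187489))*(-390762) = (-448018 + 1/187633)*(-390762) = -84062961393/187633*(-390762) = 32848610919851466/187633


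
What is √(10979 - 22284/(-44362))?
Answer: √5401879579721/22181 ≈ 104.78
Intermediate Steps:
√(10979 - 22284/(-44362)) = √(10979 - 22284*(-1/44362)) = √(10979 + 11142/22181) = √(243536341/22181) = √5401879579721/22181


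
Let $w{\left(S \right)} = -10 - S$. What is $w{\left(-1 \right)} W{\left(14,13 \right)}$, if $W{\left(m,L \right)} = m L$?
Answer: $-1638$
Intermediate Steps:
$W{\left(m,L \right)} = L m$
$w{\left(-1 \right)} W{\left(14,13 \right)} = \left(-10 - -1\right) 13 \cdot 14 = \left(-10 + 1\right) 182 = \left(-9\right) 182 = -1638$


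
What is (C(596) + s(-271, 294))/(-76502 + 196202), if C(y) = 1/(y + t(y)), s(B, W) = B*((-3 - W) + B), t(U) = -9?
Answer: 30118579/23421300 ≈ 1.2859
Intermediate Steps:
s(B, W) = B*(-3 + B - W)
C(y) = 1/(-9 + y) (C(y) = 1/(y - 9) = 1/(-9 + y))
(C(596) + s(-271, 294))/(-76502 + 196202) = (1/(-9 + 596) - 271*(-3 - 271 - 1*294))/(-76502 + 196202) = (1/587 - 271*(-3 - 271 - 294))/119700 = (1/587 - 271*(-568))*(1/119700) = (1/587 + 153928)*(1/119700) = (90355737/587)*(1/119700) = 30118579/23421300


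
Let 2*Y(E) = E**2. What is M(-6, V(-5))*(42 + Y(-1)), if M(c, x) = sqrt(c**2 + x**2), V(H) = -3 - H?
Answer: 85*sqrt(10) ≈ 268.79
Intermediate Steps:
Y(E) = E**2/2
M(-6, V(-5))*(42 + Y(-1)) = sqrt((-6)**2 + (-3 - 1*(-5))**2)*(42 + (1/2)*(-1)**2) = sqrt(36 + (-3 + 5)**2)*(42 + (1/2)*1) = sqrt(36 + 2**2)*(42 + 1/2) = sqrt(36 + 4)*(85/2) = sqrt(40)*(85/2) = (2*sqrt(10))*(85/2) = 85*sqrt(10)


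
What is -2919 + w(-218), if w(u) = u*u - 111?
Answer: 44494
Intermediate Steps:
w(u) = -111 + u² (w(u) = u² - 111 = -111 + u²)
-2919 + w(-218) = -2919 + (-111 + (-218)²) = -2919 + (-111 + 47524) = -2919 + 47413 = 44494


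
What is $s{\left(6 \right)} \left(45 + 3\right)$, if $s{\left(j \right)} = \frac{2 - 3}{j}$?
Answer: $-8$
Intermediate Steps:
$s{\left(j \right)} = - \frac{1}{j}$
$s{\left(6 \right)} \left(45 + 3\right) = - \frac{1}{6} \left(45 + 3\right) = \left(-1\right) \frac{1}{6} \cdot 48 = \left(- \frac{1}{6}\right) 48 = -8$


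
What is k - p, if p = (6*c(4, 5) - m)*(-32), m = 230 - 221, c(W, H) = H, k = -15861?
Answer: -15189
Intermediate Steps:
m = 9
p = -672 (p = (6*5 - 1*9)*(-32) = (30 - 9)*(-32) = 21*(-32) = -672)
k - p = -15861 - 1*(-672) = -15861 + 672 = -15189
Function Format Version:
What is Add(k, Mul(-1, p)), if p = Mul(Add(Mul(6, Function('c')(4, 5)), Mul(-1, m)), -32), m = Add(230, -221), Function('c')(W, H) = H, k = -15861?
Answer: -15189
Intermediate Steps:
m = 9
p = -672 (p = Mul(Add(Mul(6, 5), Mul(-1, 9)), -32) = Mul(Add(30, -9), -32) = Mul(21, -32) = -672)
Add(k, Mul(-1, p)) = Add(-15861, Mul(-1, -672)) = Add(-15861, 672) = -15189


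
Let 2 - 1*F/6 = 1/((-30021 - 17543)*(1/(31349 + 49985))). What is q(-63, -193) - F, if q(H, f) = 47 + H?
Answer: -41359/1081 ≈ -38.260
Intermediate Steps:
F = 24063/1081 (F = 12 - 6/((-30021 - 17543)*(1/(31349 + 49985))) = 12 - 6/((-47564)*(1/81334)) = 12 - (-3)/(23782*1/81334) = 12 - (-3)*81334/23782 = 12 - 6*(-3697/2162) = 12 + 11091/1081 = 24063/1081 ≈ 22.260)
q(-63, -193) - F = (47 - 63) - 1*24063/1081 = -16 - 24063/1081 = -41359/1081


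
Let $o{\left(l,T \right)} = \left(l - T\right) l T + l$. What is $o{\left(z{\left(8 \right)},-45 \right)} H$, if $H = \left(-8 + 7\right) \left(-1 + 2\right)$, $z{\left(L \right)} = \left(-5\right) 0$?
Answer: $0$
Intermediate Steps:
$z{\left(L \right)} = 0$
$o{\left(l,T \right)} = l + T l \left(l - T\right)$ ($o{\left(l,T \right)} = l \left(l - T\right) T + l = T l \left(l - T\right) + l = l + T l \left(l - T\right)$)
$H = -1$ ($H = \left(-1\right) 1 = -1$)
$o{\left(z{\left(8 \right)},-45 \right)} H = 0 \left(1 - \left(-45\right)^{2} - 0\right) \left(-1\right) = 0 \left(1 - 2025 + 0\right) \left(-1\right) = 0 \left(-2024\right) \left(-1\right) = 0 \left(-1\right) = 0$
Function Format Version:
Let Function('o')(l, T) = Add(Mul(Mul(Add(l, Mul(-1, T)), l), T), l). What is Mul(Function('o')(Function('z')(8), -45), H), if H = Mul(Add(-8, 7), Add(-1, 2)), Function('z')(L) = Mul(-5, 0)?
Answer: 0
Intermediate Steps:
Function('z')(L) = 0
Function('o')(l, T) = Add(l, Mul(T, l, Add(l, Mul(-1, T)))) (Function('o')(l, T) = Add(Mul(Mul(l, Add(l, Mul(-1, T))), T), l) = Add(Mul(T, l, Add(l, Mul(-1, T))), l) = Add(l, Mul(T, l, Add(l, Mul(-1, T)))))
H = -1 (H = Mul(-1, 1) = -1)
Mul(Function('o')(Function('z')(8), -45), H) = Mul(Mul(0, Add(1, Mul(-1, Pow(-45, 2)), Mul(-45, 0))), -1) = Mul(Mul(0, Add(1, Mul(-1, 2025), 0)), -1) = Mul(Mul(0, Add(1, -2025, 0)), -1) = Mul(Mul(0, -2024), -1) = Mul(0, -1) = 0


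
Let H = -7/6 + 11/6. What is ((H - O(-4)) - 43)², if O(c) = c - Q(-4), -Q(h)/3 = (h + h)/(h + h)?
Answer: 15376/9 ≈ 1708.4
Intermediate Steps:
Q(h) = -3 (Q(h) = -3*(h + h)/(h + h) = -3*2*h/(2*h) = -3*2*h*1/(2*h) = -3*1 = -3)
H = ⅔ (H = -7*⅙ + 11*(⅙) = -7/6 + 11/6 = ⅔ ≈ 0.66667)
O(c) = 3 + c (O(c) = c - 1*(-3) = c + 3 = 3 + c)
((H - O(-4)) - 43)² = ((⅔ - (3 - 4)) - 43)² = ((⅔ - 1*(-1)) - 43)² = ((⅔ + 1) - 43)² = (5/3 - 43)² = (-124/3)² = 15376/9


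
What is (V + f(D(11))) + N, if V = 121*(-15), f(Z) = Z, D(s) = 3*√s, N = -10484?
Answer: -12299 + 3*√11 ≈ -12289.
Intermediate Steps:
V = -1815
(V + f(D(11))) + N = (-1815 + 3*√11) - 10484 = -12299 + 3*√11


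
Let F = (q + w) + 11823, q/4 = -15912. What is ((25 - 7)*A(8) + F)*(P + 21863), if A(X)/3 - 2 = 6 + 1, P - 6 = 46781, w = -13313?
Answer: -4438359800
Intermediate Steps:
q = -63648 (q = 4*(-15912) = -63648)
P = 46787 (P = 6 + 46781 = 46787)
A(X) = 27 (A(X) = 6 + 3*(6 + 1) = 6 + 3*7 = 6 + 21 = 27)
F = -65138 (F = (-63648 - 13313) + 11823 = -76961 + 11823 = -65138)
((25 - 7)*A(8) + F)*(P + 21863) = ((25 - 7)*27 - 65138)*(46787 + 21863) = (18*27 - 65138)*68650 = (486 - 65138)*68650 = -64652*68650 = -4438359800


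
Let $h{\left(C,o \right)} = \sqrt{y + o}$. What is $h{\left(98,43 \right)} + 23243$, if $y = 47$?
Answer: $23243 + 3 \sqrt{10} \approx 23253.0$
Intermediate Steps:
$h{\left(C,o \right)} = \sqrt{47 + o}$
$h{\left(98,43 \right)} + 23243 = \sqrt{47 + 43} + 23243 = \sqrt{90} + 23243 = 3 \sqrt{10} + 23243 = 23243 + 3 \sqrt{10}$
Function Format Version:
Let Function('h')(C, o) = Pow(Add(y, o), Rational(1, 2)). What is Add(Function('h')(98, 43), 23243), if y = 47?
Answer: Add(23243, Mul(3, Pow(10, Rational(1, 2)))) ≈ 23253.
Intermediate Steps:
Function('h')(C, o) = Pow(Add(47, o), Rational(1, 2))
Add(Function('h')(98, 43), 23243) = Add(Pow(Add(47, 43), Rational(1, 2)), 23243) = Add(Pow(90, Rational(1, 2)), 23243) = Add(Mul(3, Pow(10, Rational(1, 2))), 23243) = Add(23243, Mul(3, Pow(10, Rational(1, 2))))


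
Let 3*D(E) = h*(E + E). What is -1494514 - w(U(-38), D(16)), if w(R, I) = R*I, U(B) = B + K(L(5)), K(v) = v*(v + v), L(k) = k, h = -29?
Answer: -1490802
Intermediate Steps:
D(E) = -58*E/3 (D(E) = (-29*(E + E))/3 = (-58*E)/3 = -58*E/3)
K(v) = 2*v² (K(v) = v*(2*v) = 2*v²)
U(B) = 50 + B (U(B) = B + 2*5² = B + 2*25 = B + 50 = 50 + B)
w(R, I) = I*R
-1494514 - w(U(-38), D(16)) = -1494514 - (-58/3*16)*(50 - 38) = -1494514 - (-928)*12/3 = -1494514 - 1*(-3712) = -1494514 + 3712 = -1490802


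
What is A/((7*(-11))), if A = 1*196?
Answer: -28/11 ≈ -2.5455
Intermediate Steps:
A = 196
A/((7*(-11))) = 196/((7*(-11))) = 196/(-77) = 196*(-1/77) = -28/11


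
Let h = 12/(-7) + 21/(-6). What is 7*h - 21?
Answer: -115/2 ≈ -57.500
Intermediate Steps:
h = -73/14 (h = 12*(-⅐) + 21*(-⅙) = -12/7 - 7/2 = -73/14 ≈ -5.2143)
7*h - 21 = 7*(-73/14) - 21 = -73/2 - 21 = -115/2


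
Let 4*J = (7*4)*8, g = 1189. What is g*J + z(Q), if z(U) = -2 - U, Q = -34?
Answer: 66616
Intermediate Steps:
J = 56 (J = ((7*4)*8)/4 = (28*8)/4 = (¼)*224 = 56)
g*J + z(Q) = 1189*56 + (-2 - 1*(-34)) = 66584 + (-2 + 34) = 66584 + 32 = 66616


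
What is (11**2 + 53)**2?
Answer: 30276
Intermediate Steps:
(11**2 + 53)**2 = (121 + 53)**2 = 174**2 = 30276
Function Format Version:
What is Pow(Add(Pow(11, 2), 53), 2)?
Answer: 30276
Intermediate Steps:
Pow(Add(Pow(11, 2), 53), 2) = Pow(Add(121, 53), 2) = Pow(174, 2) = 30276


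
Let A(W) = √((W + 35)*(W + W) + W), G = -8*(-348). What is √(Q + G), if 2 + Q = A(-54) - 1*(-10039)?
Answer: √(12821 + 3*√222) ≈ 113.43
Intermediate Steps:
G = 2784
A(W) = √(W + 2*W*(35 + W)) (A(W) = √((35 + W)*(2*W) + W) = √(2*W*(35 + W) + W) = √(W + 2*W*(35 + W)))
Q = 10037 + 3*√222 (Q = -2 + (√(-54*(71 + 2*(-54))) - 1*(-10039)) = -2 + (√(-54*(71 - 108)) + 10039) = -2 + (√(-54*(-37)) + 10039) = -2 + (√1998 + 10039) = -2 + (3*√222 + 10039) = -2 + (10039 + 3*√222) = 10037 + 3*√222 ≈ 10082.)
√(Q + G) = √((10037 + 3*√222) + 2784) = √(12821 + 3*√222)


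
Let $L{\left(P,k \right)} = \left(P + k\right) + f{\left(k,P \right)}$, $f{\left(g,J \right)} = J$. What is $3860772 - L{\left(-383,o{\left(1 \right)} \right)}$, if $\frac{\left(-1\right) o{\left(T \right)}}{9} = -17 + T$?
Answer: $3861394$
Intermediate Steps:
$o{\left(T \right)} = 153 - 9 T$ ($o{\left(T \right)} = - 9 \left(-17 + T\right) = 153 - 9 T$)
$L{\left(P,k \right)} = k + 2 P$ ($L{\left(P,k \right)} = \left(P + k\right) + P = k + 2 P$)
$3860772 - L{\left(-383,o{\left(1 \right)} \right)} = 3860772 - \left(\left(153 - 9\right) + 2 \left(-383\right)\right) = 3860772 - \left(\left(153 - 9\right) - 766\right) = 3860772 - \left(144 - 766\right) = 3860772 - -622 = 3860772 + 622 = 3861394$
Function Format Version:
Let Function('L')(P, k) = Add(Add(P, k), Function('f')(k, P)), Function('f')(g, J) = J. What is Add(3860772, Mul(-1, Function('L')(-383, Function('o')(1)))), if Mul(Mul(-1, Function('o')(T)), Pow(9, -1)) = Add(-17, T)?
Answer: 3861394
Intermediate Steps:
Function('o')(T) = Add(153, Mul(-9, T)) (Function('o')(T) = Mul(-9, Add(-17, T)) = Add(153, Mul(-9, T)))
Function('L')(P, k) = Add(k, Mul(2, P)) (Function('L')(P, k) = Add(Add(P, k), P) = Add(k, Mul(2, P)))
Add(3860772, Mul(-1, Function('L')(-383, Function('o')(1)))) = Add(3860772, Mul(-1, Add(Add(153, Mul(-9, 1)), Mul(2, -383)))) = Add(3860772, Mul(-1, Add(Add(153, -9), -766))) = Add(3860772, Mul(-1, Add(144, -766))) = Add(3860772, Mul(-1, -622)) = Add(3860772, 622) = 3861394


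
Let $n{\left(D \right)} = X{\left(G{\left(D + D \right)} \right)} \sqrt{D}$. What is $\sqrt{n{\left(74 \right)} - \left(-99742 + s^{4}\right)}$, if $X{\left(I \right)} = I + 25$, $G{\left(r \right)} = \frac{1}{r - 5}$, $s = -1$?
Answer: $\frac{\sqrt{2039603709 + 511368 \sqrt{74}}}{143} \approx 316.16$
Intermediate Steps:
$G{\left(r \right)} = \frac{1}{-5 + r}$
$X{\left(I \right)} = 25 + I$
$n{\left(D \right)} = \sqrt{D} \left(25 + \frac{1}{-5 + 2 D}\right)$ ($n{\left(D \right)} = \left(25 + \frac{1}{-5 + \left(D + D\right)}\right) \sqrt{D} = \left(25 + \frac{1}{-5 + 2 D}\right) \sqrt{D} = \sqrt{D} \left(25 + \frac{1}{-5 + 2 D}\right)$)
$\sqrt{n{\left(74 \right)} - \left(-99742 + s^{4}\right)} = \sqrt{\frac{\sqrt{74} \left(-124 + 50 \cdot 74\right)}{-5 + 2 \cdot 74} + \left(99742 - \left(-1\right)^{4}\right)} = \sqrt{\frac{\sqrt{74} \left(-124 + 3700\right)}{-5 + 148} + \left(99742 - 1\right)} = \sqrt{\sqrt{74} \cdot \frac{1}{143} \cdot 3576 + \left(99742 - 1\right)} = \sqrt{\sqrt{74} \cdot \frac{1}{143} \cdot 3576 + 99741} = \sqrt{\frac{3576 \sqrt{74}}{143} + 99741} = \sqrt{99741 + \frac{3576 \sqrt{74}}{143}}$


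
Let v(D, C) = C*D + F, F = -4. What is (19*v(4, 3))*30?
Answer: 4560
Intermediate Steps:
v(D, C) = -4 + C*D (v(D, C) = C*D - 4 = -4 + C*D)
(19*v(4, 3))*30 = (19*(-4 + 3*4))*30 = (19*(-4 + 12))*30 = (19*8)*30 = 152*30 = 4560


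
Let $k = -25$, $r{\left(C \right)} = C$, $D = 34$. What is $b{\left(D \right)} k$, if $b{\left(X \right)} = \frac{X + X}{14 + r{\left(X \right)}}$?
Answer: $- \frac{425}{12} \approx -35.417$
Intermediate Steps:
$b{\left(X \right)} = \frac{2 X}{14 + X}$ ($b{\left(X \right)} = \frac{X + X}{14 + X} = \frac{2 X}{14 + X}$)
$b{\left(D \right)} k = 2 \cdot 34 \frac{1}{14 + 34} \left(-25\right) = 2 \cdot 34 \cdot \frac{1}{48} \left(-25\right) = \frac{17}{12} \left(-25\right) = - \frac{425}{12}$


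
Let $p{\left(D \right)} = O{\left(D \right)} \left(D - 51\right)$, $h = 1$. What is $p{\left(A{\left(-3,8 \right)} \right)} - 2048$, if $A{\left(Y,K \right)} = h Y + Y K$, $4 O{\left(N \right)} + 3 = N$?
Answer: $-1463$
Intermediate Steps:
$O{\left(N \right)} = - \frac{3}{4} + \frac{N}{4}$
$A{\left(Y,K \right)} = Y + K Y$ ($A{\left(Y,K \right)} = 1 Y + Y K = Y + K Y$)
$p{\left(D \right)} = \left(-51 + D\right) \left(- \frac{3}{4} + \frac{D}{4}\right)$ ($p{\left(D \right)} = \left(- \frac{3}{4} + \frac{D}{4}\right) \left(D - 51\right) = \left(- \frac{3}{4} + \frac{D}{4}\right) \left(-51 + D\right) = \left(-51 + D\right) \left(- \frac{3}{4} + \frac{D}{4}\right)$)
$p{\left(A{\left(-3,8 \right)} \right)} - 2048 = \frac{\left(-51 - 3 \left(1 + 8\right)\right) \left(-3 - 3 \left(1 + 8\right)\right)}{4} - 2048 = \frac{\left(-51 - 27\right) \left(-3 - 27\right)}{4} - 2048 = \frac{1}{4} \left(-78\right) \left(-30\right) - 2048 = 585 - 2048 = -1463$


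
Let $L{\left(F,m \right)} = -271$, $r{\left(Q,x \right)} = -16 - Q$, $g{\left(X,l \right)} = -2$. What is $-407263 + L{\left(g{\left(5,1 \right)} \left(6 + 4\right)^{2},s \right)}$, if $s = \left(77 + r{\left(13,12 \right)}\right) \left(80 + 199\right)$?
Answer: $-407534$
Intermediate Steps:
$s = 13392$ ($s = \left(77 - 29\right) \left(80 + 199\right) = \left(77 - 29\right) 279 = 48 \cdot 279 = 13392$)
$-407263 + L{\left(g{\left(5,1 \right)} \left(6 + 4\right)^{2},s \right)} = -407263 - 271 = -407534$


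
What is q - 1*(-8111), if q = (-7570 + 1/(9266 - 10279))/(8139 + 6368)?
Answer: 119188270190/14695591 ≈ 8110.5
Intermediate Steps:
q = -7668411/14695591 (q = (-7570 + 1/(-1013))/14507 = (-7570 - 1/1013)*(1/14507) = -7668411/1013*1/14507 = -7668411/14695591 ≈ -0.52182)
q - 1*(-8111) = -7668411/14695591 - 1*(-8111) = -7668411/14695591 + 8111 = 119188270190/14695591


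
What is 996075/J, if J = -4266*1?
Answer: -110675/474 ≈ -233.49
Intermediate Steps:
J = -4266
996075/J = 996075/(-4266) = 996075*(-1/4266) = -110675/474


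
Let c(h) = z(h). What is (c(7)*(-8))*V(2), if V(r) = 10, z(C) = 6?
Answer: -480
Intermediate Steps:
c(h) = 6
(c(7)*(-8))*V(2) = (6*(-8))*10 = -48*10 = -480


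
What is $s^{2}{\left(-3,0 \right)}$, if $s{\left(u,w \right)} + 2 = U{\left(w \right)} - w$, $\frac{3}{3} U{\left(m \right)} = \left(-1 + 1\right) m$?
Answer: $4$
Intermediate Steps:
$U{\left(m \right)} = 0$ ($U{\left(m \right)} = \left(-1 + 1\right) m = 0 m = 0$)
$s{\left(u,w \right)} = -2 - w$ ($s{\left(u,w \right)} = -2 + \left(0 - w\right) = -2 - w$)
$s^{2}{\left(-3,0 \right)} = \left(-2 - 0\right)^{2} = \left(-2 + 0\right)^{2} = \left(-2\right)^{2} = 4$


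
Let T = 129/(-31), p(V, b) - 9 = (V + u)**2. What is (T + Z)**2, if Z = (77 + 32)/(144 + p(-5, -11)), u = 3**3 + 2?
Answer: 8219598244/510714801 ≈ 16.094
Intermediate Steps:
u = 29 (u = 27 + 2 = 29)
p(V, b) = 9 + (29 + V)**2 (p(V, b) = 9 + (V + 29)**2 = 9 + (29 + V)**2)
Z = 109/729 (Z = (77 + 32)/(144 + (9 + (29 - 5)**2)) = 109/(144 + (9 + 24**2)) = 109/(144 + (9 + 576)) = 109/(144 + 585) = 109/729 ≈ 0.14952)
T = -129/31 (T = 129*(-1/31) = -129/31 ≈ -4.1613)
(T + Z)**2 = (-129/31 + 109/729)**2 = (-90662/22599)**2 = 8219598244/510714801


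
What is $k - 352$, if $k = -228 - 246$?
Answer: $-826$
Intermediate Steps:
$k = -474$
$k - 352 = -474 - 352 = -826$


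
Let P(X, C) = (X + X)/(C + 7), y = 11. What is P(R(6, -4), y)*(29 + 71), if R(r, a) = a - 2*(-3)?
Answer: 200/9 ≈ 22.222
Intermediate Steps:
R(r, a) = 6 + a (R(r, a) = a + 6 = 6 + a)
P(X, C) = 2*X/(7 + C) (P(X, C) = (2*X)/(7 + C) = 2*X/(7 + C))
P(R(6, -4), y)*(29 + 71) = (2*(6 - 4)/(7 + 11))*(29 + 71) = (2*2/18)*100 = (2*2*(1/18))*100 = (2/9)*100 = 200/9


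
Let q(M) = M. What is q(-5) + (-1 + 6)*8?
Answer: 35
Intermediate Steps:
q(-5) + (-1 + 6)*8 = -5 + (-1 + 6)*8 = -5 + 5*8 = -5 + 40 = 35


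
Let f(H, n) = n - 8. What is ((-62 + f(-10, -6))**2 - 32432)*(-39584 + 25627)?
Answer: 372037792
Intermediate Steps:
f(H, n) = -8 + n
((-62 + f(-10, -6))**2 - 32432)*(-39584 + 25627) = ((-62 + (-8 - 6))**2 - 32432)*(-39584 + 25627) = ((-62 - 14)**2 - 32432)*(-13957) = ((-76)**2 - 32432)*(-13957) = (5776 - 32432)*(-13957) = -26656*(-13957) = 372037792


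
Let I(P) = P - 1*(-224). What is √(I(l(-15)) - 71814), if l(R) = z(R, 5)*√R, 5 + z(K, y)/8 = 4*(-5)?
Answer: √(-71590 - 200*I*√15) ≈ 1.447 - 267.57*I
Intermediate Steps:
z(K, y) = -200 (z(K, y) = -40 + 8*(4*(-5)) = -40 + 8*(-20) = -40 - 160 = -200)
l(R) = -200*√R
I(P) = 224 + P (I(P) = P + 224 = 224 + P)
√(I(l(-15)) - 71814) = √((224 - 200*I*√15) - 71814) = √(-71590 - 200*I*√15)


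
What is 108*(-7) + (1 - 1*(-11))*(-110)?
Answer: -2076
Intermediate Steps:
108*(-7) + (1 - 1*(-11))*(-110) = -756 + (1 + 11)*(-110) = -756 + 12*(-110) = -756 - 1320 = -2076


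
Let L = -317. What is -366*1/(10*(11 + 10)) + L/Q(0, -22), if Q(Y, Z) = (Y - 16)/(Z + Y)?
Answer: -122533/280 ≈ -437.62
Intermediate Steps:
Q(Y, Z) = (-16 + Y)/(Y + Z)
-366*1/(10*(11 + 10)) + L/Q(0, -22) = -366*1/(10*(11 + 10)) - 317*(0 - 22)/(-16 + 0) = -366/(10*21) - 317/(-16/(-22)) = -366/210 - 317/((-1/22*(-16))) = -366*1/210 - 317/8/11 = -61/35 - 317*11/8 = -61/35 - 3487/8 = -122533/280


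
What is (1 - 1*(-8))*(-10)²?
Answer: 900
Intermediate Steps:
(1 - 1*(-8))*(-10)² = (1 + 8)*100 = 9*100 = 900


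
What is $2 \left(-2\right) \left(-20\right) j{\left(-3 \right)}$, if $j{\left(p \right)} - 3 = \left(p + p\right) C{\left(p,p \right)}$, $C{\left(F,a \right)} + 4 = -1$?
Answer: $2640$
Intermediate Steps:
$C{\left(F,a \right)} = -5$ ($C{\left(F,a \right)} = -4 - 1 = -5$)
$j{\left(p \right)} = 3 - 10 p$ ($j{\left(p \right)} = 3 + \left(p + p\right) \left(-5\right) = 3 + 2 p \left(-5\right) = 3 - 10 p$)
$2 \left(-2\right) \left(-20\right) j{\left(-3 \right)} = 2 \left(-2\right) \left(-20\right) \left(3 - -30\right) = \left(-4\right) \left(-20\right) \left(3 + 30\right) = 80 \cdot 33 = 2640$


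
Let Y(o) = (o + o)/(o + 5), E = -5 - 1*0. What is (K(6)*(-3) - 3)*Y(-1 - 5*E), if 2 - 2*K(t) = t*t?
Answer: 2304/29 ≈ 79.448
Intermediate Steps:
K(t) = 1 - t²/2 (K(t) = 1 - t*t/2 = 1 - t²/2)
E = -5 (E = -5 + 0 = -5)
Y(o) = 2*o/(5 + o) (Y(o) = (2*o)/(5 + o) = 2*o/(5 + o))
(K(6)*(-3) - 3)*Y(-1 - 5*E) = ((1 - ½*6²)*(-3) - 3)*(2*(-1 - 5*(-5))/(5 + (-1 - 5*(-5)))) = ((1 - ½*36)*(-3) - 3)*(2*(-1 + 25)/(5 + (-1 + 25))) = ((1 - 18)*(-3) - 3)*(2*24/(5 + 24)) = (-17*(-3) - 3)*(2*24/29) = (51 - 3)*(2*24*(1/29)) = 48*(48/29) = 2304/29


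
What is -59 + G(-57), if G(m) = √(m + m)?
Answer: -59 + I*√114 ≈ -59.0 + 10.677*I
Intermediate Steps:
G(m) = √2*√m (G(m) = √(2*m) = √2*√m)
-59 + G(-57) = -59 + √2*√(-57) = -59 + √2*(I*√57) = -59 + I*√114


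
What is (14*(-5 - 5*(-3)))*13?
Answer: 1820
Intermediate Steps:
(14*(-5 - 5*(-3)))*13 = (14*(-5 + 15))*13 = (14*10)*13 = 140*13 = 1820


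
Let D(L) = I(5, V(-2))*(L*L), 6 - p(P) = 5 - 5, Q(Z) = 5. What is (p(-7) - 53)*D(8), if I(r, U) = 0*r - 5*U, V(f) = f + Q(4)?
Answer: 45120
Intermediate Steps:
V(f) = 5 + f (V(f) = f + 5 = 5 + f)
p(P) = 6 (p(P) = 6 - (5 - 5) = 6 - 1*0 = 6 + 0 = 6)
I(r, U) = -5*U (I(r, U) = 0 - 5*U = -5*U)
D(L) = -15*L² (D(L) = (-5*(5 - 2))*(L*L) = (-5*3)*L² = -15*L²)
(p(-7) - 53)*D(8) = (6 - 53)*(-15*8²) = -(-705)*64 = -47*(-960) = 45120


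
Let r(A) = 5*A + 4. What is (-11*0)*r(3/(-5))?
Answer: 0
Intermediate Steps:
r(A) = 4 + 5*A
(-11*0)*r(3/(-5)) = (-11*0)*(4 + 5*(3/(-5))) = 0*(4 + 5*(3*(-1/5))) = 0*(4 + 5*(-3/5)) = 0*(4 - 3) = 0*1 = 0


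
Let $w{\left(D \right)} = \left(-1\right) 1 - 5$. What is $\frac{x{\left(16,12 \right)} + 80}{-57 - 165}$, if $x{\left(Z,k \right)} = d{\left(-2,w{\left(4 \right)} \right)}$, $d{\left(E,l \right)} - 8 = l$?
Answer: $- \frac{41}{111} \approx -0.36937$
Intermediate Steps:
$w{\left(D \right)} = -6$ ($w{\left(D \right)} = -1 - 5 = -6$)
$d{\left(E,l \right)} = 8 + l$
$x{\left(Z,k \right)} = 2$ ($x{\left(Z,k \right)} = 8 - 6 = 2$)
$\frac{x{\left(16,12 \right)} + 80}{-57 - 165} = \frac{2 + 80}{-57 - 165} = \frac{82}{-222} = 82 \left(- \frac{1}{222}\right) = - \frac{41}{111}$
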